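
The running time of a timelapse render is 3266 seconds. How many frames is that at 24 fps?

Frames = 3266 × 24 = 78384.

78384 frames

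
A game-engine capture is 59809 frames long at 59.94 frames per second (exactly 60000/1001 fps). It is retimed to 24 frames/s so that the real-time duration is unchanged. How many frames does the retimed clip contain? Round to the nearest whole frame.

Frames at target rate = 59809 × (24) / (60000/1001) = 59868809/2500 ≈ 23947.524.
Nearest whole frame: 23948.

23948 frames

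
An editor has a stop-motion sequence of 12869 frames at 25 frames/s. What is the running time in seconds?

Running time = 12869 / (25) = 514.76 s.

514.76 seconds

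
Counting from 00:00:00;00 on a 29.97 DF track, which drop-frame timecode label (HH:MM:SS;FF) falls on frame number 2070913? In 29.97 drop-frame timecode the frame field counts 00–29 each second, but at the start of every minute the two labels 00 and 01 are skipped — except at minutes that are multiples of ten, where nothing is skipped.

Each 10-minute DF block holds 10 × 60 × 30 − 9 × 2 = 17982 frames. 2070913 ÷ 17982 → 115 full blocks, remainder 2983.
Within the partial block the first minute is 1800 frames and each further minute 1798, so 1 further minute boundary passed. Total skipped labels = 18 × 115 + 2 × 1 = 2072.
Non-drop label index = 2070913 + 2072 = 2072985; at 30 labels/s that is 19:11:39:15, i.e. DF 19:11:39;15.

19:11:39;15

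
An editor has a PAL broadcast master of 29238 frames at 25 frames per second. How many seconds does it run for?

Running time = 29238 / (25) = 1169.52 s.

1169.52 seconds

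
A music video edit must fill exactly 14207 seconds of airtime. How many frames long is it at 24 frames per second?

340968 frames

Frames = 14207 × 24 = 340968.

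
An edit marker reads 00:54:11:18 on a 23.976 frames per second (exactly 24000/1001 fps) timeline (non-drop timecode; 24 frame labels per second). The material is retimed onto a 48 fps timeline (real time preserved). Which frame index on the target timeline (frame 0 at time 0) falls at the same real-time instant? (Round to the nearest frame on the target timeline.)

frame 156240

Source frame index: (0×3600 + 54×60 + 11) × 24 + 18 = 78042.
Real time: 78042 / (24000/1001) = 13020007/4000 s.
Target frame: (13020007/4000) × (48) = 39060021/250 ≈ 156240.084 → 156240.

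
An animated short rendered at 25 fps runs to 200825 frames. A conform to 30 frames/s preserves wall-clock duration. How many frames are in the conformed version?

Target frames = source frames × (target rate / source rate) = 200825 × (30)/(25) = 200825 × 6/5 = 240990.

240990 frames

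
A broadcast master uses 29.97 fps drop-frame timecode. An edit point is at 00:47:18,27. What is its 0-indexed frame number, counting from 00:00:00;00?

85081

Complete 10-minute blocks: 4, each 17982 frames → 71928.
Remaining 7 whole minutes in the current block: 1800 + 6 × 1798 = 12588 frames.
Within the current minute: 18 × 30 + 27 − 2 = 565 (labels ;00/;01 skipped at this minute). Total = 71928 + 12588 + 565 = 85081.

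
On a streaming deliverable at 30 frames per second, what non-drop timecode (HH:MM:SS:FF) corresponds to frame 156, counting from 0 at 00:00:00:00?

00:00:05:06

156 ÷ 30 = 5 full seconds, remainder 6 frames.
5 s = 0 h 0 min 5 s.
Timecode: 00:00:05:06.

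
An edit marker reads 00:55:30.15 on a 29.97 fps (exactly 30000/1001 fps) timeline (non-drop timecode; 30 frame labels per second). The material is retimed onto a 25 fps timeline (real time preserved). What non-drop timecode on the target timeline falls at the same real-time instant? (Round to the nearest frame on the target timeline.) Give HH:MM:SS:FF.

Source frame index: (0×3600 + 55×60 + 30) × 30 + 15 = 99915.
Real time: 99915 / (30000/1001) = 6667661/2000 s.
Target frame: (6667661/2000) × (25) = 6667661/80 ≈ 83345.762 → 83346.
At 25 labels/s: frame 83346 → 00:55:33:21.

00:55:33:21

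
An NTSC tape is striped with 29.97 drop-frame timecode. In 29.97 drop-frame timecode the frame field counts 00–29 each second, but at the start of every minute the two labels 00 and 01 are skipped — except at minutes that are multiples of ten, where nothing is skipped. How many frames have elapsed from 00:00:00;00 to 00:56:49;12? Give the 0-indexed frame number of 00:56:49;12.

Complete 10-minute blocks: 5, each 17982 frames → 89910.
Remaining 6 whole minutes in the current block: 1800 + 5 × 1798 = 10790 frames.
Within the current minute: 49 × 30 + 12 − 2 = 1480 (labels ;00/;01 skipped at this minute). Total = 89910 + 10790 + 1480 = 102180.

102180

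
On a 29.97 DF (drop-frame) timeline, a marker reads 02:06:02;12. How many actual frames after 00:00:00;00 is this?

226644

Complete 10-minute blocks: 12, each 17982 frames → 215784.
Remaining 6 whole minutes in the current block: 1800 + 5 × 1798 = 10790 frames.
Within the current minute: 2 × 30 + 12 − 2 = 70 (labels ;00/;01 skipped at this minute). Total = 215784 + 10790 + 70 = 226644.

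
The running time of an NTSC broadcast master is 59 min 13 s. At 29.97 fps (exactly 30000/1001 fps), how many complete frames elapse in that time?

59 min 13 s = 3553 s.
Frames = 3553 × 30000/1001 = 9690000/91 ≈ 106483.5165.
Complete frames: 106483.

106483 frames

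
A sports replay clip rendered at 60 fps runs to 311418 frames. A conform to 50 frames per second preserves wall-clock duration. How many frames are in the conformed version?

Target frames = source frames × (target rate / source rate) = 311418 × (50)/(60) = 311418 × 5/6 = 259515.

259515 frames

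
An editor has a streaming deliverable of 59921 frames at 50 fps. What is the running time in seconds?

1198.42 seconds

Running time = 59921 / (50) = 1198.42 s.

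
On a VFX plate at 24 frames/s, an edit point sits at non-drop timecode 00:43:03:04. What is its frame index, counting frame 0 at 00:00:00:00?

Total seconds to the label: (0 × 3600 + 43 × 60 + 3) = 2583.
Frame index = 2583 × 24 + 4 = 61996.

61996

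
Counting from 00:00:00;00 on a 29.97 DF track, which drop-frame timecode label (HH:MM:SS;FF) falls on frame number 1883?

Each 10-minute DF block holds 10 × 60 × 30 − 9 × 2 = 17982 frames. 1883 ÷ 17982 → 0 full blocks, remainder 1883.
Within the partial block the first minute is 1800 frames and each further minute 1798, so 1 further minute boundary passed. Total skipped labels = 18 × 0 + 2 × 1 = 2.
Non-drop label index = 1883 + 2 = 1885; at 30 labels/s that is 00:01:02:25, i.e. DF 00:01:02;25.

00:01:02;25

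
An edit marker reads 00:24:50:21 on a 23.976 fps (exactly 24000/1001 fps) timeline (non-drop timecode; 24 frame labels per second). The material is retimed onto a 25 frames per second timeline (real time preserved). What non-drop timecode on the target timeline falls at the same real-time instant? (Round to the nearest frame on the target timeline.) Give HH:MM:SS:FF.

00:24:52:09

Source frame index: (0×3600 + 24×60 + 50) × 24 + 21 = 35781.
Real time: 35781 / (24000/1001) = 11938927/8000 s.
Target frame: (11938927/8000) × (25) = 11938927/320 ≈ 37309.147 → 37309.
At 25 labels/s: frame 37309 → 00:24:52:09.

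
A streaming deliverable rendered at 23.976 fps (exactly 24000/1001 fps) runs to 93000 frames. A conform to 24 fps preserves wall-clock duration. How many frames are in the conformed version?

93093 frames

Target frames = source frames × (target rate / source rate) = 93000 × (24)/(24000/1001) = 93000 × 1001/1000 = 93093.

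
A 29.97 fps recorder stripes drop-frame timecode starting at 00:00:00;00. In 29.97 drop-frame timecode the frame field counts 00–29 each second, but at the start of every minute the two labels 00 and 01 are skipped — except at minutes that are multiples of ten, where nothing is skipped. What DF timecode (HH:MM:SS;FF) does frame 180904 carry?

01:40:36;04

Each 10-minute DF block holds 10 × 60 × 30 − 9 × 2 = 17982 frames. 180904 ÷ 17982 → 10 full blocks, remainder 1084.
Within the partial block the first minute is 1800 frames and each further minute 1798, so 0 further minute boundaries passed. Total skipped labels = 18 × 10 + 2 × 0 = 180.
Non-drop label index = 180904 + 180 = 181084; at 30 labels/s that is 01:40:36:04, i.e. DF 01:40:36;04.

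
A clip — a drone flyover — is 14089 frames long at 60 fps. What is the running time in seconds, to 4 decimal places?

234.8167 seconds

Running time = 14089 × 1/60 = 14089/60 s ≈ 234.8167 s.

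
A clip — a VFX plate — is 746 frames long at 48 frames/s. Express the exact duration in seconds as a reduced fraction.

373/24 seconds

Running time = 746 ÷ (48) = 746 × 1/48 = 373/24 s.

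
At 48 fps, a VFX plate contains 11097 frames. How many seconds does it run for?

Running time = 11097 / (48) = 231.1875 s.

231.1875 seconds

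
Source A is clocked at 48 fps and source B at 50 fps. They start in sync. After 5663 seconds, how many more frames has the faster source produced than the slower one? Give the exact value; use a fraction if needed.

11326 frames

A emits 48 × 5663 = 271824 frames; B emits 50 × 5663 = 283150.
Difference = 11326 frames; B is ahead of A.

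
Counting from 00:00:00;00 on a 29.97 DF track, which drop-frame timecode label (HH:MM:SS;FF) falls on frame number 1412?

00:00:47;02

Ten DF minutes hold 17982 frames, so frame 1412 lies in block 0 (frames 0–17981) with 1412 frames into that block.
The block's first minute is 1800 frames and the rest 1798 each; 1412 frames reaches minute 0, so 0 × 18 + 0 × 2 = 0 labels have been skipped so far.
Adding those back, label number 1412 + 0 = 1412 at 30 labels/s is 47 s + 2 f = 0 h 0 min 47 s frame 2, i.e. 00:00:47;02.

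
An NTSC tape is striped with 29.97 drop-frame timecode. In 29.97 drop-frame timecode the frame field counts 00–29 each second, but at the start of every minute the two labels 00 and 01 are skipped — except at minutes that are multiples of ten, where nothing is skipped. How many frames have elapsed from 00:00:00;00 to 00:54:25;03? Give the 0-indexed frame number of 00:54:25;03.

Complete 10-minute blocks: 5, each 17982 frames → 89910.
Remaining 4 whole minutes in the current block: 1800 + 3 × 1798 = 7194 frames.
Within the current minute: 25 × 30 + 3 − 2 = 751 (labels ;00/;01 skipped at this minute). Total = 89910 + 7194 + 751 = 97855.

97855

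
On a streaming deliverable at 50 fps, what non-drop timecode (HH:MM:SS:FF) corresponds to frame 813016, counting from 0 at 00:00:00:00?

813016 ÷ 50 = 16260 full seconds, remainder 16 frames.
16260 s = 4 h 31 min 0 s.
Timecode: 04:31:00:16.

04:31:00:16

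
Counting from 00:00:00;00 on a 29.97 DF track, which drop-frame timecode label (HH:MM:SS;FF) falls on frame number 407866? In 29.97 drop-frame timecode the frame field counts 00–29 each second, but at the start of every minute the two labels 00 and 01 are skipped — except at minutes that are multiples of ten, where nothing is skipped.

Each 10-minute DF block holds 10 × 60 × 30 − 9 × 2 = 17982 frames. 407866 ÷ 17982 → 22 full blocks, remainder 12262.
Within the partial block the first minute is 1800 frames and each further minute 1798, so 6 further minute boundaries passed. Total skipped labels = 18 × 22 + 2 × 6 = 408.
Non-drop label index = 407866 + 408 = 408274; at 30 labels/s that is 03:46:49:04, i.e. DF 03:46:49;04.

03:46:49;04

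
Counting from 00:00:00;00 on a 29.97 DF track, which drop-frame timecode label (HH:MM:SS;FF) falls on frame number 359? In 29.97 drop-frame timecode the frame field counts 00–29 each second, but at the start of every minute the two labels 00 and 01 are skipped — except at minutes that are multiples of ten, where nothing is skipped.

Ten DF minutes hold 17982 frames, so frame 359 lies in block 0 (frames 0–17981) with 359 frames into that block.
The block's first minute is 1800 frames and the rest 1798 each; 359 frames reaches minute 0, so 0 × 18 + 0 × 2 = 0 labels have been skipped so far.
Adding those back, label number 359 + 0 = 359 at 30 labels/s is 11 s + 29 f = 0 h 0 min 11 s frame 29, i.e. 00:00:11;29.

00:00:11;29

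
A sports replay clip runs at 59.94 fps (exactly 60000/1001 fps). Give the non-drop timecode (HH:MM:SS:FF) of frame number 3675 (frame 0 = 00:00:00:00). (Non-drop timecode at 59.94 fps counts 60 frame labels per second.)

3675 ÷ 60 = 61 full seconds, remainder 15 frames.
61 s = 0 h 1 min 1 s.
Timecode: 00:01:01:15.

00:01:01:15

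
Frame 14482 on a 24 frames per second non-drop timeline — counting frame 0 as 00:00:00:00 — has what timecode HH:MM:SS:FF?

14482 ÷ 24 = 603 full seconds, remainder 10 frames.
603 s = 0 h 10 min 3 s.
Timecode: 00:10:03:10.

00:10:03:10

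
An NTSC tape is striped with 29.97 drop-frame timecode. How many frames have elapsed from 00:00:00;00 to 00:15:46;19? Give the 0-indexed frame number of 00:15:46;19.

28371

Complete 10-minute blocks: 1, each 17982 frames → 17982.
Remaining 5 whole minutes in the current block: 1800 + 4 × 1798 = 8992 frames.
Within the current minute: 46 × 30 + 19 − 2 = 1397 (labels ;00/;01 skipped at this minute). Total = 17982 + 8992 + 1397 = 28371.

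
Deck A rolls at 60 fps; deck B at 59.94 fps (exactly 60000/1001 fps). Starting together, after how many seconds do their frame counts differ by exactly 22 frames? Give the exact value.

11011/30 seconds

The gap grows by |60000/1001 − 60| = 60/1001 frames per second.
Time for a 22-frame gap: 22 ÷ (60/1001) = 11011/30 s.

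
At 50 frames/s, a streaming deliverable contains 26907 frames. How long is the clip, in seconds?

Running time = 26907 / (50) = 538.14 s.

538.14 seconds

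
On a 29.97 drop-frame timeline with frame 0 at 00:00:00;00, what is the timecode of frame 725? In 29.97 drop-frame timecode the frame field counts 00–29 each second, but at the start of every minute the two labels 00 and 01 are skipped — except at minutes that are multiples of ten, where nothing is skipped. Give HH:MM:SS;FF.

Ten DF minutes hold 17982 frames, so frame 725 lies in block 0 (frames 0–17981) with 725 frames into that block.
The block's first minute is 1800 frames and the rest 1798 each; 725 frames reaches minute 0, so 0 × 18 + 0 × 2 = 0 labels have been skipped so far.
Adding those back, label number 725 + 0 = 725 at 30 labels/s is 24 s + 5 f = 0 h 0 min 24 s frame 5, i.e. 00:00:24;05.

00:00:24;05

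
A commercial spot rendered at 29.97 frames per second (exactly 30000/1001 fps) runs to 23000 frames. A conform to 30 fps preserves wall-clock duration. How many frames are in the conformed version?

23023 frames

Target frames = source frames × (target rate / source rate) = 23000 × (30)/(30000/1001) = 23000 × 1001/1000 = 23023.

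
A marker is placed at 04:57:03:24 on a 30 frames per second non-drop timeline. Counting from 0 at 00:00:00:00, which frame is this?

Total seconds to the label: (4 × 3600 + 57 × 60 + 3) = 17823.
Frame index = 17823 × 30 + 24 = 534714.

534714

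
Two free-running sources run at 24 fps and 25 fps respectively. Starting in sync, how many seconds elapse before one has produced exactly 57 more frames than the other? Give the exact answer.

The gap grows by |25 − 24| = 1 frame per second.
Time for a 57-frame gap: 57 ÷ (1) = 57 s.

57 seconds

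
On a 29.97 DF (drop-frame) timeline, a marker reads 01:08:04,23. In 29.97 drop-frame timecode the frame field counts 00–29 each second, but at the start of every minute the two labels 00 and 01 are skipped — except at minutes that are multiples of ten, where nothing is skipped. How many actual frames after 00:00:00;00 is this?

As if non-drop at 30 labels/s: (1 × 3600 + 8 × 60 + 4) × 30 + 23 = 122543.
Minute boundaries passed: 68; those not divisible by 10: 68 − 6 = 62; dropped labels = 2 × 62 = 124.
Actual frame index = 122543 − 124 = 122419.

122419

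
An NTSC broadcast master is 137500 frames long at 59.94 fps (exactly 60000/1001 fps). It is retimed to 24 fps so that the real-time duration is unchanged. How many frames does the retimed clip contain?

Target frames = source frames × (target rate / source rate) = 137500 × (24)/(60000/1001) = 137500 × 1001/2500 = 55055.

55055 frames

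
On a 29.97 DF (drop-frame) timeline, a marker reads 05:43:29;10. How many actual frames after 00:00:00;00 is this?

As if non-drop at 30 labels/s: (5 × 3600 + 43 × 60 + 29) × 30 + 10 = 618280.
Minute boundaries passed: 343; those not divisible by 10: 343 − 34 = 309; dropped labels = 2 × 309 = 618.
Actual frame index = 618280 − 618 = 617662.

617662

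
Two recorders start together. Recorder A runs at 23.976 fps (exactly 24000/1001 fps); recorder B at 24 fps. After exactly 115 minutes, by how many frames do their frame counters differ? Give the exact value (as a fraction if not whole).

165600/1001 frames

115 min = 6900 s.
A emits 24000/1001 × 6900 = 165600000/1001 frames; B emits 24 × 6900 = 165600.
Difference = 165600/1001 frames (≈ 165.4346); B is ahead of A.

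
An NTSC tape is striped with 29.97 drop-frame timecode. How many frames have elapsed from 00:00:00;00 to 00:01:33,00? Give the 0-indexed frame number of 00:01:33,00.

2788

Complete 10-minute blocks: 0, each 17982 frames → 0.
Remaining 1 whole minute in the current block: 1800 + 0 × 1798 = 1800 frames.
Within the current minute: 33 × 30 + 0 − 2 = 988 (labels ;00/;01 skipped at this minute). Total = 0 + 1800 + 988 = 2788.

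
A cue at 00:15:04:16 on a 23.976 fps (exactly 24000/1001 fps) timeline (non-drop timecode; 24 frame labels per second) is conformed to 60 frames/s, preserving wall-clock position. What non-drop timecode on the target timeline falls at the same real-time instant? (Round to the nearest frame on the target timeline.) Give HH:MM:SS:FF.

00:15:05:34

Source frame index: (0×3600 + 15×60 + 4) × 24 + 16 = 21712.
Real time: 21712 / (24000/1001) = 1358357/1500 s.
Target frame: (1358357/1500) × (60) = 1358357/25 ≈ 54334.280 → 54334.
At 60 labels/s: frame 54334 → 00:15:05:34.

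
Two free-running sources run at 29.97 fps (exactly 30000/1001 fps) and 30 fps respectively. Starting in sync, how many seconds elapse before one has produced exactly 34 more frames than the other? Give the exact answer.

17017/15 seconds

The gap grows by |30 − 30000/1001| = 30/1001 frames per second.
Time for a 34-frame gap: 34 ÷ (30/1001) = 17017/15 s.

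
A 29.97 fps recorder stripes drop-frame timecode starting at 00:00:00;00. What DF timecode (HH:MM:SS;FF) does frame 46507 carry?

Each 10-minute DF block holds 10 × 60 × 30 − 9 × 2 = 17982 frames. 46507 ÷ 17982 → 2 full blocks, remainder 10543.
Within the partial block the first minute is 1800 frames and each further minute 1798, so 5 further minute boundaries passed. Total skipped labels = 18 × 2 + 2 × 5 = 46.
Non-drop label index = 46507 + 46 = 46553; at 30 labels/s that is 00:25:51:23, i.e. DF 00:25:51;23.

00:25:51;23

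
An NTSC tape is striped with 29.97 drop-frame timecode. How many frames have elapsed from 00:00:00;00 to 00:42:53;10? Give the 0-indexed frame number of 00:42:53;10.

Complete 10-minute blocks: 4, each 17982 frames → 71928.
Remaining 2 whole minutes in the current block: 1800 + 1 × 1798 = 3598 frames.
Within the current minute: 53 × 30 + 10 − 2 = 1598 (labels ;00/;01 skipped at this minute). Total = 71928 + 3598 + 1598 = 77124.

77124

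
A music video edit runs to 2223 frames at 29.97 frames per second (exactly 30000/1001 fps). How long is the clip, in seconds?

74.1741 seconds

Running time = 2223 / (30000/1001) = 74.1741 s.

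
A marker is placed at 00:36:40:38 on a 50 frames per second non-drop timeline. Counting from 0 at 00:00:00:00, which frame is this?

Total seconds to the label: (0 × 3600 + 36 × 60 + 40) = 2200.
Frame index = 2200 × 50 + 38 = 110038.

110038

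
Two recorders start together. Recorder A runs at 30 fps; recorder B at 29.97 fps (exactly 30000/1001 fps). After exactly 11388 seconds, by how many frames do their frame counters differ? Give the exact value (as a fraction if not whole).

26280/77 frames

A emits 30 × 11388 = 341640 frames; B emits 30000/1001 × 11388 = 26280000/77.
Difference = 26280/77 frames (≈ 341.2987); B is behind A.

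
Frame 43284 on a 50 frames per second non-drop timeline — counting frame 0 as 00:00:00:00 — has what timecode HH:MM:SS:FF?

00:14:25:34

43284 ÷ 50 = 865 full seconds, remainder 34 frames.
865 s = 0 h 14 min 25 s.
Timecode: 00:14:25:34.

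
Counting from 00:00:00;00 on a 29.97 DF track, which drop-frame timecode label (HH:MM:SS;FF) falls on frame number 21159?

00:11:45;29

Each 10-minute DF block holds 10 × 60 × 30 − 9 × 2 = 17982 frames. 21159 ÷ 17982 → 1 full block, remainder 3177.
Within the partial block the first minute is 1800 frames and each further minute 1798, so 1 further minute boundary passed. Total skipped labels = 18 × 1 + 2 × 1 = 20.
Non-drop label index = 21159 + 20 = 21179; at 30 labels/s that is 00:11:45:29, i.e. DF 00:11:45;29.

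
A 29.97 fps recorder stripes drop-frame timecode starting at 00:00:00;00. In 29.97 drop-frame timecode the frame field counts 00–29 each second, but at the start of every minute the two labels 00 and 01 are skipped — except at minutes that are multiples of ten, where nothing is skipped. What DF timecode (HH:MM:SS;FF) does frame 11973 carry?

Ten DF minutes hold 17982 frames, so frame 11973 lies in block 0 (frames 0–17981) with 11973 frames into that block.
The block's first minute is 1800 frames and the rest 1798 each; 11973 frames reaches minute 6, so 0 × 18 + 6 × 2 = 12 labels have been skipped so far.
Adding those back, label number 11973 + 12 = 11985 at 30 labels/s is 399 s + 15 f = 0 h 6 min 39 s frame 15, i.e. 00:06:39;15.

00:06:39;15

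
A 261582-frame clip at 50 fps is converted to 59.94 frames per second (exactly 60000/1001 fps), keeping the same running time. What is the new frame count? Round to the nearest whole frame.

Frames at target rate = 261582 × (60000/1001) / (50) = 313898400/1001 ≈ 313584.815.
Nearest whole frame: 313585.

313585 frames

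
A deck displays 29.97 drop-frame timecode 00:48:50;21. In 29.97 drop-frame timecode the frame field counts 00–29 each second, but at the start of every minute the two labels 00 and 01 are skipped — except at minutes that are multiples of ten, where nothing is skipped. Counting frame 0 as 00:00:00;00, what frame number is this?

Complete 10-minute blocks: 4, each 17982 frames → 71928.
Remaining 8 whole minutes in the current block: 1800 + 7 × 1798 = 14386 frames.
Within the current minute: 50 × 30 + 21 − 2 = 1519 (labels ;00/;01 skipped at this minute). Total = 71928 + 14386 + 1519 = 87833.

87833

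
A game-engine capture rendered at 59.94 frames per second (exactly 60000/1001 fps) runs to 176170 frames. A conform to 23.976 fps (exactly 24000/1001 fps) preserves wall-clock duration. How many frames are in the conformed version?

70468 frames

Target frames = source frames × (target rate / source rate) = 176170 × (24000/1001)/(60000/1001) = 176170 × 2/5 = 70468.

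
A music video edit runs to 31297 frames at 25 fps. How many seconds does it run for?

1251.88 seconds

Running time = 31297 / (25) = 1251.88 s.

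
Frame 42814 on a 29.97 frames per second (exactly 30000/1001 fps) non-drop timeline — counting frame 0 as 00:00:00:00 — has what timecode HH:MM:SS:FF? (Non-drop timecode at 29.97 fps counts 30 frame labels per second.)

42814 ÷ 30 = 1427 full seconds, remainder 4 frames.
1427 s = 0 h 23 min 47 s.
Timecode: 00:23:47:04.

00:23:47:04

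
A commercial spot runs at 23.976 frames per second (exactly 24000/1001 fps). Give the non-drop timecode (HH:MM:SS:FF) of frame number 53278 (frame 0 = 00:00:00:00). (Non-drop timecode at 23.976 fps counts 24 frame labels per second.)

53278 ÷ 24 = 2219 full seconds, remainder 22 frames.
2219 s = 0 h 36 min 59 s.
Timecode: 00:36:59:22.

00:36:59:22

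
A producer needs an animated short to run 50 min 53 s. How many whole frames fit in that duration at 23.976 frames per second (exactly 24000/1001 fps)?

50 min 53 s = 3053 s.
Frames = 3053 × 24000/1001 = 73272000/1001 ≈ 73198.8012.
Complete frames: 73198.

73198 frames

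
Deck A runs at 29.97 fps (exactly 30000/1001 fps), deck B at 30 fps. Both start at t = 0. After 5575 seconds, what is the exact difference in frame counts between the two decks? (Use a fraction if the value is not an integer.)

A emits 30000/1001 × 5575 = 167250000/1001 frames; B emits 30 × 5575 = 167250.
Difference = 167250/1001 frames (≈ 167.0829); B is ahead of A.

167250/1001 frames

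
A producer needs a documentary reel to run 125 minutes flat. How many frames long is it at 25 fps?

125 min = 7500 s.
Frames = 7500 × 25 = 187500.

187500 frames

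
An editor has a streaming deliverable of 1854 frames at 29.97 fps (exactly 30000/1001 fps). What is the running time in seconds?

61.8618 seconds

Running time = 1854 / (30000/1001) = 61.8618 s.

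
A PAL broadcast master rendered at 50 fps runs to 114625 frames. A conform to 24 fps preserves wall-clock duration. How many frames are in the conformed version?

Target frames = source frames × (target rate / source rate) = 114625 × (24)/(50) = 114625 × 12/25 = 55020.

55020 frames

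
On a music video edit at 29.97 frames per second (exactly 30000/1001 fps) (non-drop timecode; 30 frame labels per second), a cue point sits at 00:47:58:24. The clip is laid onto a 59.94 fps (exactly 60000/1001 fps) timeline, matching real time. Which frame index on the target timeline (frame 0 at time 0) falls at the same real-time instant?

frame 172728

Source frame index: (0×3600 + 47×60 + 58) × 30 + 24 = 86364.
Real time: 86364 / (30000/1001) = 7204197/2500 s.
Target frame: (7204197/2500) × (60000/1001) = 172728.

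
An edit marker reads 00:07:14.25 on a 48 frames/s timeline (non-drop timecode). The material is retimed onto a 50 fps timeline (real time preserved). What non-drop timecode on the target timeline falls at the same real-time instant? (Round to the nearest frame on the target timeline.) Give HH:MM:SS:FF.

00:07:14:26

Source frame index: (0×3600 + 7×60 + 14) × 48 + 25 = 20857.
Real time: 20857 / (48) = 20857/48 s.
Target frame: (20857/48) × (50) = 521425/24 ≈ 21726.042 → 21726.
At 50 labels/s: frame 21726 → 00:07:14:26.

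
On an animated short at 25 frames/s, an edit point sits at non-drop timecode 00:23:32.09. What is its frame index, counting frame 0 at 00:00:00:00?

35309

Total seconds to the label: (0 × 3600 + 23 × 60 + 32) = 1412.
Frame index = 1412 × 25 + 9 = 35309.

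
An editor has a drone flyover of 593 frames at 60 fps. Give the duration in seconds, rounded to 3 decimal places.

9.883 seconds

Running time = 593 × 1/60 = 593/60 s ≈ 9.883 s.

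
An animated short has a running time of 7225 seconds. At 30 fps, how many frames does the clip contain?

216750 frames

Frames = 7225 × 30 = 216750.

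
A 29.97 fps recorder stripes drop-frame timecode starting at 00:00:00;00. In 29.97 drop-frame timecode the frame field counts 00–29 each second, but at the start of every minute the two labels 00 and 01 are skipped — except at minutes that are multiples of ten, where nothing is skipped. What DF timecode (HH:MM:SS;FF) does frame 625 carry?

00:00:20;25

Ten DF minutes hold 17982 frames, so frame 625 lies in block 0 (frames 0–17981) with 625 frames into that block.
The block's first minute is 1800 frames and the rest 1798 each; 625 frames reaches minute 0, so 0 × 18 + 0 × 2 = 0 labels have been skipped so far.
Adding those back, label number 625 + 0 = 625 at 30 labels/s is 20 s + 25 f = 0 h 0 min 20 s frame 25, i.e. 00:00:20;25.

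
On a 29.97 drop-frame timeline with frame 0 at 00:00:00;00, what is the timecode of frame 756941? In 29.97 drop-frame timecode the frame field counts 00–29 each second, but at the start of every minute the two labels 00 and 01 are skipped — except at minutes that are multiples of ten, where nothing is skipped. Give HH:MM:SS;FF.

Each 10-minute DF block holds 10 × 60 × 30 − 9 × 2 = 17982 frames. 756941 ÷ 17982 → 42 full blocks, remainder 1697.
Within the partial block the first minute is 1800 frames and each further minute 1798, so 0 further minute boundaries passed. Total skipped labels = 18 × 42 + 2 × 0 = 756.
Non-drop label index = 756941 + 756 = 757697; at 30 labels/s that is 07:00:56:17, i.e. DF 07:00:56;17.

07:00:56;17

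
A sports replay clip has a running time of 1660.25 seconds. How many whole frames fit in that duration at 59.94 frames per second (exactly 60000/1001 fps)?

Frames = 1660.25 × 60000/1001 = 99615000/1001 ≈ 99515.4845.
Complete frames: 99515.

99515 frames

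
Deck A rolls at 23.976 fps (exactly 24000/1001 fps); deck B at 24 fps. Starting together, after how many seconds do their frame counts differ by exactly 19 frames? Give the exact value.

19019/24 seconds

The gap grows by |24 − 24000/1001| = 24/1001 frames per second.
Time for a 19-frame gap: 19 ÷ (24/1001) = 19019/24 s.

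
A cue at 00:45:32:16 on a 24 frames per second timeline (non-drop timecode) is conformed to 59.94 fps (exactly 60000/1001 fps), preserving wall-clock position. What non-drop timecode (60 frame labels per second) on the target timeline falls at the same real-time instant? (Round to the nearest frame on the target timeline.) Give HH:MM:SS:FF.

00:45:29:56

Source frame index: (0×3600 + 45×60 + 32) × 24 + 16 = 65584.
Real time: 65584 / (24) = 8198/3 s.
Target frame: (8198/3) × (60000/1001) = 163960000/1001 ≈ 163796.204 → 163796.
At 60 labels/s: frame 163796 → 00:45:29:56.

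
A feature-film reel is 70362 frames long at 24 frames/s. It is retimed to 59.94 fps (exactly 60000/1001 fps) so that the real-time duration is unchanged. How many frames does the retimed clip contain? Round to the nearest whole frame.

175729 frames

Frames at target rate = 70362 × (60000/1001) / (24) = 175905000/1001 ≈ 175729.271.
Nearest whole frame: 175729.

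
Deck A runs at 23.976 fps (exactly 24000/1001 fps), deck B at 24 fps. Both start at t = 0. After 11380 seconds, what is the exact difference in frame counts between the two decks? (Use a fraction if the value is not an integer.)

A emits 24000/1001 × 11380 = 273120000/1001 frames; B emits 24 × 11380 = 273120.
Difference = 273120/1001 frames (≈ 272.8472); B is ahead of A.

273120/1001 frames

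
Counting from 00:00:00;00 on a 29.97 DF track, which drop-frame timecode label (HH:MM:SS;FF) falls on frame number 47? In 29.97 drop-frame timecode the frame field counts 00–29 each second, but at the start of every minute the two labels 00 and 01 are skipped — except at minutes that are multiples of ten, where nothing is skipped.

Ten DF minutes hold 17982 frames, so frame 47 lies in block 0 (frames 0–17981) with 47 frames into that block.
The block's first minute is 1800 frames and the rest 1798 each; 47 frames reaches minute 0, so 0 × 18 + 0 × 2 = 0 labels have been skipped so far.
Adding those back, label number 47 + 0 = 47 at 30 labels/s is 1 s + 17 f = 0 h 0 min 1 s frame 17, i.e. 00:00:01;17.

00:00:01;17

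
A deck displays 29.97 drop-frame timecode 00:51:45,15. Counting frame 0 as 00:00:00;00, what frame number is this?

Complete 10-minute blocks: 5, each 17982 frames → 89910.
Remaining 1 whole minute in the current block: 1800 + 0 × 1798 = 1800 frames.
Within the current minute: 45 × 30 + 15 − 2 = 1363 (labels ;00/;01 skipped at this minute). Total = 89910 + 1800 + 1363 = 93073.

93073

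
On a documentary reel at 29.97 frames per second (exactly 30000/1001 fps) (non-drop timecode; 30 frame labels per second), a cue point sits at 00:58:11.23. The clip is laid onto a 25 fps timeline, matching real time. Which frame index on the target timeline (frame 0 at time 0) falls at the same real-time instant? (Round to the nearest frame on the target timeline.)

Source frame index: (0×3600 + 58×60 + 11) × 30 + 23 = 104753.
Real time: 104753 / (30000/1001) = 104857753/30000 s.
Target frame: (104857753/30000) × (25) = 104857753/1200 ≈ 87381.461 → 87381.

frame 87381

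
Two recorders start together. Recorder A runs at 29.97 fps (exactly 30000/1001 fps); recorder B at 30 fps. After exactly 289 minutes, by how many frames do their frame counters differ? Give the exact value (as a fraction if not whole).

520200/1001 frames

289 min = 17340 s.
A emits 30000/1001 × 17340 = 520200000/1001 frames; B emits 30 × 17340 = 520200.
Difference = 520200/1001 frames (≈ 519.6803); B is ahead of A.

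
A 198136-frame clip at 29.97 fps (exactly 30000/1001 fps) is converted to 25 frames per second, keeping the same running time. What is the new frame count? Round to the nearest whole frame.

165278 frames

Frames at target rate = 198136 × (25) / (30000/1001) = 24791767/150 ≈ 165278.447.
Nearest whole frame: 165278.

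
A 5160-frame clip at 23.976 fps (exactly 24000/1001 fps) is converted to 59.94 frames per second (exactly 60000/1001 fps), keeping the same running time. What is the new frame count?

12900 frames

Target frames = source frames × (target rate / source rate) = 5160 × (60000/1001)/(24000/1001) = 5160 × 5/2 = 12900.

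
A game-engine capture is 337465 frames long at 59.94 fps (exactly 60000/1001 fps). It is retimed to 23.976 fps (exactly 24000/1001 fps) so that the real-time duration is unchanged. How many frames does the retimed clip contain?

Frames at target rate = 337465 × (24000/1001) / (60000/1001) = 134986.

134986 frames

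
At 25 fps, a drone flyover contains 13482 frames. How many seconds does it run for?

539.28 seconds

Running time = 13482 / (25) = 539.28 s.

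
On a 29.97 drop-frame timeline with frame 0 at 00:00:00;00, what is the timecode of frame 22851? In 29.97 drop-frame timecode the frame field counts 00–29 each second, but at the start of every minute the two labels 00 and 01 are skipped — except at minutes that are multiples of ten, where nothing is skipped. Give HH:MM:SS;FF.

Ten DF minutes hold 17982 frames, so frame 22851 lies in block 1 (frames 17982–35963) with 4869 frames into that block.
The block's first minute is 1800 frames and the rest 1798 each; 4869 frames reaches minute 2, so 1 × 18 + 2 × 2 = 22 labels have been skipped so far.
Adding those back, label number 22851 + 22 = 22873 at 30 labels/s is 762 s + 13 f = 0 h 12 min 42 s frame 13, i.e. 00:12:42;13.

00:12:42;13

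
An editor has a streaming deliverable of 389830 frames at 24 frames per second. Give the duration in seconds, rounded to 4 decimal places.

16242.9167 seconds

Running time = 389830 × 1/24 = 194915/12 s ≈ 16242.9167 s.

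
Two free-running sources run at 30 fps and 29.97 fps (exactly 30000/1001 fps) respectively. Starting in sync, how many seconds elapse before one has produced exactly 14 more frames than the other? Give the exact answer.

7007/15 seconds

The gap grows by |30000/1001 − 30| = 30/1001 frames per second.
Time for a 14-frame gap: 14 ÷ (30/1001) = 7007/15 s.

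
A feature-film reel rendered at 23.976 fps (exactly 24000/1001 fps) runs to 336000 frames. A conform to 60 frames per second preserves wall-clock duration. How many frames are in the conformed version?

840840 frames

Target frames = source frames × (target rate / source rate) = 336000 × (60)/(24000/1001) = 336000 × 1001/400 = 840840.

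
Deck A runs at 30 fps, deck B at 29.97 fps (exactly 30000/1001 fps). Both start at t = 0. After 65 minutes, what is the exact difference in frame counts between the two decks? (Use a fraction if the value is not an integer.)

65 min = 3900 s.
A emits 30 × 3900 = 117000 frames; B emits 30000/1001 × 3900 = 9000000/77.
Difference = 9000/77 frames (≈ 116.8831); B is behind A.

9000/77 frames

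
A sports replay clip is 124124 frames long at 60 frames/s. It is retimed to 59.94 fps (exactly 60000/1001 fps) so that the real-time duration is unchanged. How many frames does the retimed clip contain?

Target frames = source frames × (target rate / source rate) = 124124 × (60000/1001)/(60) = 124124 × 1000/1001 = 124000.

124000 frames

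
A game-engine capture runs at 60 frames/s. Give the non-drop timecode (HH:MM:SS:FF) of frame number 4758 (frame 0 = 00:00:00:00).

00:01:19:18

4758 ÷ 60 = 79 full seconds, remainder 18 frames.
79 s = 0 h 1 min 19 s.
Timecode: 00:01:19:18.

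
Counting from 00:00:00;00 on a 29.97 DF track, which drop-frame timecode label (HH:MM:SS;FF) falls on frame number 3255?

Ten DF minutes hold 17982 frames, so frame 3255 lies in block 0 (frames 0–17981) with 3255 frames into that block.
The block's first minute is 1800 frames and the rest 1798 each; 3255 frames reaches minute 1, so 0 × 18 + 1 × 2 = 2 labels have been skipped so far.
Adding those back, label number 3255 + 2 = 3257 at 30 labels/s is 108 s + 17 f = 0 h 1 min 48 s frame 17, i.e. 00:01:48;17.

00:01:48;17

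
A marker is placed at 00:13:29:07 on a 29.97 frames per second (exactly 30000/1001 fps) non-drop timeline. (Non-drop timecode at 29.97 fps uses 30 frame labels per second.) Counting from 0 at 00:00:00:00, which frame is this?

frame 24277

Total seconds to the label: (0 × 3600 + 13 × 60 + 29) = 809.
Frame index = 809 × 30 + 7 = 24277.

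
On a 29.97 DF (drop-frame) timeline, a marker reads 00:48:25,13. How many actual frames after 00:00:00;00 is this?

Complete 10-minute blocks: 4, each 17982 frames → 71928.
Remaining 8 whole minutes in the current block: 1800 + 7 × 1798 = 14386 frames.
Within the current minute: 25 × 30 + 13 − 2 = 761 (labels ;00/;01 skipped at this minute). Total = 71928 + 14386 + 761 = 87075.

87075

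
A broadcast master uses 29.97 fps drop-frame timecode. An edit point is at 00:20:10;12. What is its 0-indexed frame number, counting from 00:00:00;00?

As if non-drop at 30 labels/s: (0 × 3600 + 20 × 60 + 10) × 30 + 12 = 36312.
Minute boundaries passed: 20; those not divisible by 10: 20 − 2 = 18; dropped labels = 2 × 18 = 36.
Actual frame index = 36312 − 36 = 36276.

36276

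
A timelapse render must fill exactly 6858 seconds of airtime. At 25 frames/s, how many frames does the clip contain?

Frames = 6858 × 25 = 171450.

171450 frames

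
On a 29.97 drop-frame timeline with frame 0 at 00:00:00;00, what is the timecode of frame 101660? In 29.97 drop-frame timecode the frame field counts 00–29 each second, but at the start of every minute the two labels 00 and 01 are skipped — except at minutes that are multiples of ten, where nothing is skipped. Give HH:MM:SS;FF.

00:56:32;02

Each 10-minute DF block holds 10 × 60 × 30 − 9 × 2 = 17982 frames. 101660 ÷ 17982 → 5 full blocks, remainder 11750.
Within the partial block the first minute is 1800 frames and each further minute 1798, so 6 further minute boundaries passed. Total skipped labels = 18 × 5 + 2 × 6 = 102.
Non-drop label index = 101660 + 102 = 101762; at 30 labels/s that is 00:56:32:02, i.e. DF 00:56:32;02.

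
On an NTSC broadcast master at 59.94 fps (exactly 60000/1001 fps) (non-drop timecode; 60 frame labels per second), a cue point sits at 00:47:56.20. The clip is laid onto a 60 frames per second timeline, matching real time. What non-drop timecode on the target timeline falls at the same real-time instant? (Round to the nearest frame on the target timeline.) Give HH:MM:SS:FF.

00:47:59:13

Source frame index: (0×3600 + 47×60 + 56) × 60 + 20 = 172580.
Real time: 172580 / (60000/1001) = 8637629/3000 s.
Target frame: (8637629/3000) × (60) = 8637629/50 ≈ 172752.580 → 172753.
At 60 labels/s: frame 172753 → 00:47:59:13.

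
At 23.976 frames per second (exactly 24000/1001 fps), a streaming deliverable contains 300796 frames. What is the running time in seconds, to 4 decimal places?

12545.6998 seconds

Running time = 300796 × 1001/24000 = 75274199/6000 s ≈ 12545.6998 s.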